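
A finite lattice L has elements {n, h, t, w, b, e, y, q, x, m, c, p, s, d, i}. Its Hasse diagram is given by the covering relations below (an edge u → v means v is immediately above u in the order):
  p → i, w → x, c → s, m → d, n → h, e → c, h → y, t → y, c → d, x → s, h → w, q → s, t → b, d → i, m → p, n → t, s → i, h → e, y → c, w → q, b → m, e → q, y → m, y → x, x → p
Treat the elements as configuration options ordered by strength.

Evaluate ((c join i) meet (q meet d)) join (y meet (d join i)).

c ∨ i = i
q ∧ d = e
i ∧ e = e
d ∨ i = i
y ∧ i = y
e ∨ y = c

c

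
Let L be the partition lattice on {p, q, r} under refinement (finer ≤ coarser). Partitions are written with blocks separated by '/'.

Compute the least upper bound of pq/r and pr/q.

pqr

Common upper bounds of {pq/r, pr/q}: pqr.
The least among these is pqr.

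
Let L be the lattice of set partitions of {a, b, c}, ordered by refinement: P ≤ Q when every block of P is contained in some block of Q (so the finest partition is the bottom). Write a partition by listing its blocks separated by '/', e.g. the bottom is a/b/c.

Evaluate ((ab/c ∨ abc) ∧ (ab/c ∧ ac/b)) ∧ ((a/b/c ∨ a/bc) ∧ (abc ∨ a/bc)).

ab/c ∨ abc = abc
ab/c ∧ ac/b = a/b/c
abc ∧ a/b/c = a/b/c
a/b/c ∨ a/bc = a/bc
abc ∨ a/bc = abc
a/bc ∧ abc = a/bc
a/b/c ∧ a/bc = a/b/c

a/b/c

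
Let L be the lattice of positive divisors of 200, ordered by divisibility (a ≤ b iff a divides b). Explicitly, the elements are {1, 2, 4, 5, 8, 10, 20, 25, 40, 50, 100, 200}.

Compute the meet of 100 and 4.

4

In the divisibility order, the meet is the greatest common divisor: gcd(100, 4) = 4.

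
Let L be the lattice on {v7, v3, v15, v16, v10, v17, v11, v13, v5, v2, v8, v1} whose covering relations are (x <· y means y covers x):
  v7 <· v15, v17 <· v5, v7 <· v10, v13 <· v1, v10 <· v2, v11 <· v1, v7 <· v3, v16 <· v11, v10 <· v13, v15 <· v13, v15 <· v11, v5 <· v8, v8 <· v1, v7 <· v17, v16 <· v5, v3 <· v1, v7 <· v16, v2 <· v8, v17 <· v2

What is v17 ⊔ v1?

Common upper bounds of {v17, v1}: v1.
The least among these is v1.

v1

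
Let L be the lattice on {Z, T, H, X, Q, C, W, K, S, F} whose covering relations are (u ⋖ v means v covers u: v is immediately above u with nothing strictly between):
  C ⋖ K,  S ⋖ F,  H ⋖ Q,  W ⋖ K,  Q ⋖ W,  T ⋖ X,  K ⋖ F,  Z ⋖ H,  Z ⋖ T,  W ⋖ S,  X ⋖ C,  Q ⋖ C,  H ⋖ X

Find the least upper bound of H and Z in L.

H

Common upper bounds of {H, Z}: C, F, H, K, Q, S, W, X.
The least among these is H.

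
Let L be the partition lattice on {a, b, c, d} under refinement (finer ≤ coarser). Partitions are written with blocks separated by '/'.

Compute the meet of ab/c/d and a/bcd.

The meet (common refinement) of ab/c/d and a/bcd intersects blocks pairwise, giving a/b/c/d.

a/b/c/d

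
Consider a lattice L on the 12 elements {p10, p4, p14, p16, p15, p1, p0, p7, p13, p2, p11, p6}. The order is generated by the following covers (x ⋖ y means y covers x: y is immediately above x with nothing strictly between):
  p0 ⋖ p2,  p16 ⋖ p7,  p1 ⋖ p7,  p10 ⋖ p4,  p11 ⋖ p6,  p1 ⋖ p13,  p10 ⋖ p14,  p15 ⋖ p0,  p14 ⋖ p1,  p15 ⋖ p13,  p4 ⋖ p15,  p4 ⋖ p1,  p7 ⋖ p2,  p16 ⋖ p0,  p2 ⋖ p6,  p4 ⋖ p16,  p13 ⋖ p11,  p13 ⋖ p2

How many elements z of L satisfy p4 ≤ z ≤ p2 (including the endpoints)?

8

The interval [p4, p2] = {p0, p1, p13, p15, p16, p2, p4, p7}, which has 8 elements.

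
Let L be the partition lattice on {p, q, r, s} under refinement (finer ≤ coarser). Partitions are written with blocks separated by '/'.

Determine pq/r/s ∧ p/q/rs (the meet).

The meet (common refinement) of pq/r/s and p/q/rs intersects blocks pairwise, giving p/q/r/s.

p/q/r/s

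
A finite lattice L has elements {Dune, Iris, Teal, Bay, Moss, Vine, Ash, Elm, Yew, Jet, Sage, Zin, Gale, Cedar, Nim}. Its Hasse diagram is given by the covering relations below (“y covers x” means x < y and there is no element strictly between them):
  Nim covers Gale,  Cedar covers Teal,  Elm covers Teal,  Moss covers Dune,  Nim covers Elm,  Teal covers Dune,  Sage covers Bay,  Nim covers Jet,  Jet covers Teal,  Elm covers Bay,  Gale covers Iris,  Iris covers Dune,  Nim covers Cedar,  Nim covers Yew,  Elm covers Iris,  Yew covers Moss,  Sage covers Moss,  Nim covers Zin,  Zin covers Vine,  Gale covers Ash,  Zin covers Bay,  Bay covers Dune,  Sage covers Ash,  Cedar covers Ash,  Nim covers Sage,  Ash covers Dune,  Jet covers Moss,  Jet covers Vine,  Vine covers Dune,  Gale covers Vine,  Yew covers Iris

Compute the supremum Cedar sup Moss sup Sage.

Common upper bounds of {Cedar, Moss, Sage}: Nim.
The least among these is Nim.

Nim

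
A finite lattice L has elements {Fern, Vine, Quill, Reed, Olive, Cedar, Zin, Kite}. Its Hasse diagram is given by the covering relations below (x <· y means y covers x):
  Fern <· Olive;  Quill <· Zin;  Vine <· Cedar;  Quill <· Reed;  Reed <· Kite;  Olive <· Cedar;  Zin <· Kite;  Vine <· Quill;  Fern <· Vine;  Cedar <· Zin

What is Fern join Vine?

Common upper bounds of {Fern, Vine}: Cedar, Kite, Quill, Reed, Vine, Zin.
The least among these is Vine.

Vine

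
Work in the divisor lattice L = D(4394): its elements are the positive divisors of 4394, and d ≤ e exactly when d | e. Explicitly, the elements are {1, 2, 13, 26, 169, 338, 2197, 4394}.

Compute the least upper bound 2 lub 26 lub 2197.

4394

In the divisibility order, the join is the least common multiple: lcm(2, 26, 2197) = 4394.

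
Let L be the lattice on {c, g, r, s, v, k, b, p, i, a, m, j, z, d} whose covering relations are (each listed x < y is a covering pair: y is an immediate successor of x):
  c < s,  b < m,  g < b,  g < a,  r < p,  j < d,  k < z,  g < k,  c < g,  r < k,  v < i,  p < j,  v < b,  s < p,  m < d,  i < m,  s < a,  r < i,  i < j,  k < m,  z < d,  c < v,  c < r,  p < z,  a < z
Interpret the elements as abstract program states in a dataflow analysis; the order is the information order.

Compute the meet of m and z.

Common lower bounds of {m, z}: c, g, k, r.
The greatest among these is k.

k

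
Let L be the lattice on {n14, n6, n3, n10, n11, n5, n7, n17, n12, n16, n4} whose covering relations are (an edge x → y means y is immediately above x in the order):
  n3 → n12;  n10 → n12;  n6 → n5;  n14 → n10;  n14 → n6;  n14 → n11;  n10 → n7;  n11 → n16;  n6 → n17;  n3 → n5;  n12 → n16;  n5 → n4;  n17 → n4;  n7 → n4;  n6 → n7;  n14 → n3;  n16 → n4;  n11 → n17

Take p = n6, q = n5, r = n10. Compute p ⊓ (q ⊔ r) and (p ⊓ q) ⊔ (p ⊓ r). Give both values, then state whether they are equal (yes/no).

n6; n6; yes

q ⊔ r = n4, so p ⊓ (q ⊔ r) = n6 ⊓ n4 = n6.
p ⊓ q = n6 and p ⊓ r = n14, so (p ⊓ q) ⊔ (p ⊓ r) = n6 ⊔ n14 = n6.
Equal: yes.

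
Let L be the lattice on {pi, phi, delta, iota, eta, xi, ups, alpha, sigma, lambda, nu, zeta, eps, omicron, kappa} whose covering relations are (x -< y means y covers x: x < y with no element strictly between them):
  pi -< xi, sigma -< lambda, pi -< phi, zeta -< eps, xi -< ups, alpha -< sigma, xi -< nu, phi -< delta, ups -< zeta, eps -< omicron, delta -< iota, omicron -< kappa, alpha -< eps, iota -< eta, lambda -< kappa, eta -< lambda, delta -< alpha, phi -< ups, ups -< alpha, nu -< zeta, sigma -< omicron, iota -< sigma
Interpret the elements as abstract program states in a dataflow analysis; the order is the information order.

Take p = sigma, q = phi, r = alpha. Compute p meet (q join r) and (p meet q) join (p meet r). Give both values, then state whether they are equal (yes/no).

alpha; alpha; yes

q join r = alpha, so p meet (q join r) = sigma meet alpha = alpha.
p meet q = phi and p meet r = alpha, so (p meet q) join (p meet r) = phi join alpha = alpha.
Equal: yes.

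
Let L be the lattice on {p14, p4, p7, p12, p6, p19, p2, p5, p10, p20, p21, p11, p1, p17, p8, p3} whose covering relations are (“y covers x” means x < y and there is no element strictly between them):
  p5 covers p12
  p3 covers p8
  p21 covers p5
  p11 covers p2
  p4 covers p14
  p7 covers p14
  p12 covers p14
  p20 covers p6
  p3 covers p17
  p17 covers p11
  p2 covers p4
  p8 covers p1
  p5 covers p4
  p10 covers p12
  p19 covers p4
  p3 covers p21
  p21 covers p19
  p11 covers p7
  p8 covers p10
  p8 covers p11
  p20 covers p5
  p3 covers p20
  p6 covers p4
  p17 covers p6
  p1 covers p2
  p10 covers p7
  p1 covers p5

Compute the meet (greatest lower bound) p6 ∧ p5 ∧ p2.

p4

Common lower bounds of {p6, p5, p2}: p14, p4.
The greatest among these is p4.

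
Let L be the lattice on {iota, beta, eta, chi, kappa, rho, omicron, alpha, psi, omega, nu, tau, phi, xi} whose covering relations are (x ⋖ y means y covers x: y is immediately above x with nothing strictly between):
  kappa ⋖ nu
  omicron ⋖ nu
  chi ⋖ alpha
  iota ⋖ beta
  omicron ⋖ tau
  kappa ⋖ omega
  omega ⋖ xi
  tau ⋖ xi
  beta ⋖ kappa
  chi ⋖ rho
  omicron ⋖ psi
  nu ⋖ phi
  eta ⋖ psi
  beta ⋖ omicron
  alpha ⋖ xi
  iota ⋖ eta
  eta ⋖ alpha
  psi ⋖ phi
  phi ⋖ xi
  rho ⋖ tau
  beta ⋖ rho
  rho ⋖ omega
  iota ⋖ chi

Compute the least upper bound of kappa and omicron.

Common upper bounds of {kappa, omicron}: nu, phi, xi.
The least among these is nu.

nu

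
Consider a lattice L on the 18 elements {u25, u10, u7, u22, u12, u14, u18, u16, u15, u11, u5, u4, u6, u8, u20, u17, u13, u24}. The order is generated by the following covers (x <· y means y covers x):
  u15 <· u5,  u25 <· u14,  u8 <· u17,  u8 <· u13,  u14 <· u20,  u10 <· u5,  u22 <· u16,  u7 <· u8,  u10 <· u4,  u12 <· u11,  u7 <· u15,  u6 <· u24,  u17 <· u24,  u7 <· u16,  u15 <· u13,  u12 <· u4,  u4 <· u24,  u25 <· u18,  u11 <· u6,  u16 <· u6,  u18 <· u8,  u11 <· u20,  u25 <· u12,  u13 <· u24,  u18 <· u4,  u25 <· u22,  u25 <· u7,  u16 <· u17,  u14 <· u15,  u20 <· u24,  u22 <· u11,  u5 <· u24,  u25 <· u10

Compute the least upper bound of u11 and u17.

Common upper bounds of {u11, u17}: u24.
The least among these is u24.

u24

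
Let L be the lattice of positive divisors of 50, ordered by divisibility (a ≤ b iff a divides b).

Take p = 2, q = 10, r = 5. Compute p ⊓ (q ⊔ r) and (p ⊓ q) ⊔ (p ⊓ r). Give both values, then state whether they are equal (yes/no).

q ⊔ r = 10, so p ⊓ (q ⊔ r) = 2 ⊓ 10 = 2.
p ⊓ q = 2 and p ⊓ r = 1, so (p ⊓ q) ⊔ (p ⊓ r) = 2 ⊔ 1 = 2.
Equal: yes.

2; 2; yes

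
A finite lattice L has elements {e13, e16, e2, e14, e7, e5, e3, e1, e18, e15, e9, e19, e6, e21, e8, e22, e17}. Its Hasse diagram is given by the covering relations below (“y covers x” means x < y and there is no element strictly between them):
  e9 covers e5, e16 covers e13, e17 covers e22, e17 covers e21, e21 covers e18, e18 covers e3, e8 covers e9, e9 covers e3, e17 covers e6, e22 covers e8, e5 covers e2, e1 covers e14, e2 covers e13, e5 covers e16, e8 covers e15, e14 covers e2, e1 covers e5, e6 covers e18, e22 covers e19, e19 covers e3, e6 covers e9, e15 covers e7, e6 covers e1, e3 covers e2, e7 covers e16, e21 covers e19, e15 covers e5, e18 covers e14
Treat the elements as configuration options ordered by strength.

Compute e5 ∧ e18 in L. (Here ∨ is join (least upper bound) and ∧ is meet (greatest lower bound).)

e5 ∧ e18 = e2

e2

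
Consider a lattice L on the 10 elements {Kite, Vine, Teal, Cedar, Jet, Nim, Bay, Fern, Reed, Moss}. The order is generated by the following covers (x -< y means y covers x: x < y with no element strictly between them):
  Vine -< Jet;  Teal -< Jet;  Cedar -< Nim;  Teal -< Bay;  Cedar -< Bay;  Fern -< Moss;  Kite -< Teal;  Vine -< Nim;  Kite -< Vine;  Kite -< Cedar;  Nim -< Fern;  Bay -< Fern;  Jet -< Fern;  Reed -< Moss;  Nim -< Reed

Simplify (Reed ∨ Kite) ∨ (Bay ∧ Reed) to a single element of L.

Reed ∨ Kite = Reed
Bay ∧ Reed = Cedar
Reed ∨ Cedar = Reed

Reed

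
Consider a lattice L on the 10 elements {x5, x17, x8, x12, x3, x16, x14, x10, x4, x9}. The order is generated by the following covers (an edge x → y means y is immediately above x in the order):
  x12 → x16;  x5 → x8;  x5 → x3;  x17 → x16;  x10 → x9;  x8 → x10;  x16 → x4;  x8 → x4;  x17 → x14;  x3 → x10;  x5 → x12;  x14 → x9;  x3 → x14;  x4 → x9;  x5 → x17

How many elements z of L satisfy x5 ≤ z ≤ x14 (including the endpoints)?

The interval [x5, x14] = {x14, x17, x3, x5}, which has 4 elements.

4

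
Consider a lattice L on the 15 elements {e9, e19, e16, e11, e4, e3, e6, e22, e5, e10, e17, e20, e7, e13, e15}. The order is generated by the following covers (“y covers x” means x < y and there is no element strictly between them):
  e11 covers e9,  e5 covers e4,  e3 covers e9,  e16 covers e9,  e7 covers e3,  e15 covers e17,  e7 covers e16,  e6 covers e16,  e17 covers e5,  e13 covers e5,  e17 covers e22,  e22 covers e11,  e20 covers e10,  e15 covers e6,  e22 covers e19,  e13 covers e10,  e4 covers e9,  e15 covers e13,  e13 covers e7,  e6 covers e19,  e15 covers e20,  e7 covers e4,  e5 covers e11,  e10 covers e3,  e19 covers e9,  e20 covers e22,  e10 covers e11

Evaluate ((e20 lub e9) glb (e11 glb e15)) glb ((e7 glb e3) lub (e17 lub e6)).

e11

e20 ∨ e9 = e20
e11 ∧ e15 = e11
e20 ∧ e11 = e11
e7 ∧ e3 = e3
e17 ∨ e6 = e15
e3 ∨ e15 = e15
e11 ∧ e15 = e11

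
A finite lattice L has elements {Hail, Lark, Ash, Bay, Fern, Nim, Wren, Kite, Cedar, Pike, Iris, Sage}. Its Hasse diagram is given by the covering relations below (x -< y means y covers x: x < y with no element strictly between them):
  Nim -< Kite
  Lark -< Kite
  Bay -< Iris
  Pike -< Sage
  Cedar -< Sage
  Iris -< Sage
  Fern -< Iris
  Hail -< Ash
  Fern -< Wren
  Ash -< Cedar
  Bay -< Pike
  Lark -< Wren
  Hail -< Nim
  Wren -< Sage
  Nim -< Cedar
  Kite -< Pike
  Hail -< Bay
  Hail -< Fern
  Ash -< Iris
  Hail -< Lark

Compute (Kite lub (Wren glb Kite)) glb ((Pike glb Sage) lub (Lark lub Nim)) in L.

Kite

Wren ∧ Kite = Lark
Kite ∨ Lark = Kite
Pike ∧ Sage = Pike
Lark ∨ Nim = Kite
Pike ∨ Kite = Pike
Kite ∧ Pike = Kite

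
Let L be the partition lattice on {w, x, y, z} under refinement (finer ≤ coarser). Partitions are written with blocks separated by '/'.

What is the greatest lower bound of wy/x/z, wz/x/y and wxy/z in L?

w/x/y/z

The meet (common refinement) of wy/x/z, wz/x/y, wxy/z intersects blocks pairwise, giving w/x/y/z.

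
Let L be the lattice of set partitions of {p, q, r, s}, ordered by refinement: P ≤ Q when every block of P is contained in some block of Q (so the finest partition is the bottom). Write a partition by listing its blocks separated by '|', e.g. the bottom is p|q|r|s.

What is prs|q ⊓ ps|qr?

The meet (common refinement) of prs|q and ps|qr intersects blocks pairwise, giving ps|q|r.

ps|q|r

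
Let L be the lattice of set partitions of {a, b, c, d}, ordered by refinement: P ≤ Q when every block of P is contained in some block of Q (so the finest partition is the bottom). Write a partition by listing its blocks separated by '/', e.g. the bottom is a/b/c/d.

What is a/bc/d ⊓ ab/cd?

The meet (common refinement) of a/bc/d and ab/cd intersects blocks pairwise, giving a/b/c/d.

a/b/c/d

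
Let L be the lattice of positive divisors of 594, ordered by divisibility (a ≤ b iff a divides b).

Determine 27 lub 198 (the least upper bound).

594

In the divisibility order, the join is the least common multiple: lcm(27, 198) = 594.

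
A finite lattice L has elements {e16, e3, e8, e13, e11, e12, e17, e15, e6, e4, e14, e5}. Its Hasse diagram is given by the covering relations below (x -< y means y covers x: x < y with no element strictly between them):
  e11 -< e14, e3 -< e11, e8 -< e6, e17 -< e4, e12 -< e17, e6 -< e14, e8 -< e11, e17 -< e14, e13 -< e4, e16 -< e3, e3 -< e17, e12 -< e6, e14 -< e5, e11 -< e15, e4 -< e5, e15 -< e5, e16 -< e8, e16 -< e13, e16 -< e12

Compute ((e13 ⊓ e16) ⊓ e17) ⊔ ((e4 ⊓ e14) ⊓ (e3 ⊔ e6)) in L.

e13 ∧ e16 = e16
e16 ∧ e17 = e16
e4 ∧ e14 = e17
e3 ∨ e6 = e14
e17 ∧ e14 = e17
e16 ∨ e17 = e17

e17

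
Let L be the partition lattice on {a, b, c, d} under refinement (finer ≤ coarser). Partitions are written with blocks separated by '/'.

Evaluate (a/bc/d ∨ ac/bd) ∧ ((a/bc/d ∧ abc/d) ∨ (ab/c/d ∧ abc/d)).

a/bc/d ∨ ac/bd = abcd
a/bc/d ∧ abc/d = a/bc/d
ab/c/d ∧ abc/d = ab/c/d
a/bc/d ∨ ab/c/d = abc/d
abcd ∧ abc/d = abc/d

abc/d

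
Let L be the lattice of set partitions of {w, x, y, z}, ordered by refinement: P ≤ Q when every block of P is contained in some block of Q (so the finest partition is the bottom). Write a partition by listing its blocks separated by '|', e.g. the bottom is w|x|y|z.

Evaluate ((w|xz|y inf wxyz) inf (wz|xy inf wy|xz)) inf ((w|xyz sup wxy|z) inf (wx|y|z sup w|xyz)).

w|x|y|z

w|xz|y ∧ wxyz = w|xz|y
wz|xy ∧ wy|xz = w|x|y|z
w|xz|y ∧ w|x|y|z = w|x|y|z
w|xyz ∨ wxy|z = wxyz
wx|y|z ∨ w|xyz = wxyz
wxyz ∧ wxyz = wxyz
w|x|y|z ∧ wxyz = w|x|y|z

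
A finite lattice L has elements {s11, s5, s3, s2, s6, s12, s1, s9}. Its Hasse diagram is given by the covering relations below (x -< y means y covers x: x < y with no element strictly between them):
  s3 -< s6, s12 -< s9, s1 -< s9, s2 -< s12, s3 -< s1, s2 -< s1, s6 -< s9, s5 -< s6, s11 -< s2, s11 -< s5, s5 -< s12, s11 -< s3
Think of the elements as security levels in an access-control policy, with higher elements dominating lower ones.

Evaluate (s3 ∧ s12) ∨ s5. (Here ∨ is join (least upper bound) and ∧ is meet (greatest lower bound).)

s3 ∧ s12 = s11
s11 ∨ s5 = s5

s5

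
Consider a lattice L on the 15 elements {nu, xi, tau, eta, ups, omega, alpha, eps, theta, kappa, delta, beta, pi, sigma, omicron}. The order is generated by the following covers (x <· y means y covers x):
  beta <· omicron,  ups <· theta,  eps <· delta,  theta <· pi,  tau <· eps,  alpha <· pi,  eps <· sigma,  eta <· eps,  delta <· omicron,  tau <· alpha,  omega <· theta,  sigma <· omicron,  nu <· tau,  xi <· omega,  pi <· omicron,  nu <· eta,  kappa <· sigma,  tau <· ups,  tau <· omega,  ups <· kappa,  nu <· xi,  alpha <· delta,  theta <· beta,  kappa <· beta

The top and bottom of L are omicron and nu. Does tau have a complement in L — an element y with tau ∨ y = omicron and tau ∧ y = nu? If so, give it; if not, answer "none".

none

For every candidate y, either tau ∨ y ≠ omicron or tau ∧ y ≠ nu; no complement exists.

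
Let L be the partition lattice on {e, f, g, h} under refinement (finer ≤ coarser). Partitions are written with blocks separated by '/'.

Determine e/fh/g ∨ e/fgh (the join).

e/fgh

The join of e/fh/g and e/fgh merges any blocks that overlap across the partitions, giving e/fgh.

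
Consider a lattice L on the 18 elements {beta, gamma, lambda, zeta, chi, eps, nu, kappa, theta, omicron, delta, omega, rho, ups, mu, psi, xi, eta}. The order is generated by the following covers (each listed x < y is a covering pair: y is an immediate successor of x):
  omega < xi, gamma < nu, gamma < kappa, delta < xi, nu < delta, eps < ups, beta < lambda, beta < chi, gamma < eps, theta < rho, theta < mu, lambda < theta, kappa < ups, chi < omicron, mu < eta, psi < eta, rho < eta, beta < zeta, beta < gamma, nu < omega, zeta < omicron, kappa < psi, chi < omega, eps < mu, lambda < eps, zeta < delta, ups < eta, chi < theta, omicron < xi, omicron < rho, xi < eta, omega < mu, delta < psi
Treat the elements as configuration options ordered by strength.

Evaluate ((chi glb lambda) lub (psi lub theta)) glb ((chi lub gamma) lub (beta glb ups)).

chi ∧ lambda = beta
psi ∨ theta = eta
beta ∨ eta = eta
chi ∨ gamma = omega
beta ∧ ups = beta
omega ∨ beta = omega
eta ∧ omega = omega

omega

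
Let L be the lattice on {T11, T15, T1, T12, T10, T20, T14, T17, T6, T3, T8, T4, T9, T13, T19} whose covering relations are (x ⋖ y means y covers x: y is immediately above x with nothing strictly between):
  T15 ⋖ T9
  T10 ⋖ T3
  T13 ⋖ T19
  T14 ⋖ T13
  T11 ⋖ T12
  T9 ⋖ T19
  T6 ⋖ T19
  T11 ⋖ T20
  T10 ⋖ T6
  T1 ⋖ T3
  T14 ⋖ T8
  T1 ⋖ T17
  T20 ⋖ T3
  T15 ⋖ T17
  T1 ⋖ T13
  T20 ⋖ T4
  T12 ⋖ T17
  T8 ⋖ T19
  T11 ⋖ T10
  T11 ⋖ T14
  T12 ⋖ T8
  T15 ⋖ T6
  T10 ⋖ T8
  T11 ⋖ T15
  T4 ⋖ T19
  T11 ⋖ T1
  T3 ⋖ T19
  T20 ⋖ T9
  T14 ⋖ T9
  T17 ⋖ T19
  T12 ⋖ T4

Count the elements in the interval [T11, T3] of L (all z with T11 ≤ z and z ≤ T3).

5

The interval [T11, T3] = {T1, T10, T11, T20, T3}, which has 5 elements.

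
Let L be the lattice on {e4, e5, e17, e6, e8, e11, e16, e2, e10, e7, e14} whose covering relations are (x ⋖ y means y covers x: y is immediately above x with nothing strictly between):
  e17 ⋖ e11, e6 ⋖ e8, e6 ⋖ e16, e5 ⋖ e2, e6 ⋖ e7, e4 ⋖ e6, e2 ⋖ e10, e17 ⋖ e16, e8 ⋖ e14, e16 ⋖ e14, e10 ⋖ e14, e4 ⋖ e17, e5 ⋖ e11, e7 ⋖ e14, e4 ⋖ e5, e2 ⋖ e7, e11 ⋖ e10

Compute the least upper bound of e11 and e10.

e10

Common upper bounds of {e11, e10}: e10, e14.
The least among these is e10.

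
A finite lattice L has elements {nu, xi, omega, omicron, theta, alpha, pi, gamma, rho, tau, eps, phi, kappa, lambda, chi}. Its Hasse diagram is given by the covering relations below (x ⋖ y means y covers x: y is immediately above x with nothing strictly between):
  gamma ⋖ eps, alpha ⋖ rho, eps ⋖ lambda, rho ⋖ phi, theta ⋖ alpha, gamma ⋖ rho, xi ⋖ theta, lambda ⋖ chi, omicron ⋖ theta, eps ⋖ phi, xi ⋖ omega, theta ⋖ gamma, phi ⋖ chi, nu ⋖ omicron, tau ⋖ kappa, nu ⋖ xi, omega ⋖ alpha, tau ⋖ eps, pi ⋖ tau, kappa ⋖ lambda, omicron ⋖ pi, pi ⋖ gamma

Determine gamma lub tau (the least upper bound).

Common upper bounds of {gamma, tau}: chi, eps, lambda, phi.
The least among these is eps.

eps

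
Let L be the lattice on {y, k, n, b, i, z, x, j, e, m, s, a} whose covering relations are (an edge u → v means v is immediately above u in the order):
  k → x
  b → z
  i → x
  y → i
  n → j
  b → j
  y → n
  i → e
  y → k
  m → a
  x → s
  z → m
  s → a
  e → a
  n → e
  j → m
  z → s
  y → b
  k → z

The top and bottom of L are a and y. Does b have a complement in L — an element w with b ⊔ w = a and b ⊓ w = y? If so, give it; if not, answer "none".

Need w with b ∨ w = a and b ∧ w = y.
Checking each element gives: e.

e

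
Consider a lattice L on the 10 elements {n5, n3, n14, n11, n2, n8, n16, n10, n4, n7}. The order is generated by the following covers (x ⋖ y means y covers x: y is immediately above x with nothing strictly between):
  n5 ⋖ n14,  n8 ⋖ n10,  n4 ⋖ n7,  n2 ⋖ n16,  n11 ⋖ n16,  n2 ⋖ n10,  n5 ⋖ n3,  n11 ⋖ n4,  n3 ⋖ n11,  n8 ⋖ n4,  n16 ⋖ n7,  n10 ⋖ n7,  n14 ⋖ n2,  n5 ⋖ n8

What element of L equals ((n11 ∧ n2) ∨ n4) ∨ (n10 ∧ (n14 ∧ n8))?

n11 ∧ n2 = n5
n5 ∨ n4 = n4
n14 ∧ n8 = n5
n10 ∧ n5 = n5
n4 ∨ n5 = n4

n4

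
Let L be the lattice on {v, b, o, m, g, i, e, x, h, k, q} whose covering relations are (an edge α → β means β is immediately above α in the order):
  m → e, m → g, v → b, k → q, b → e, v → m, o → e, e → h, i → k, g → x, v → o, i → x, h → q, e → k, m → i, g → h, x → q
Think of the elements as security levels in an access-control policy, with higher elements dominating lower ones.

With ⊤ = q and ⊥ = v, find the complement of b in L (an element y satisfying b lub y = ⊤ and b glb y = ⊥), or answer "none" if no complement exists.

x

Need y with b ∨ y = q and b ∧ y = v.
Checking each element gives: x.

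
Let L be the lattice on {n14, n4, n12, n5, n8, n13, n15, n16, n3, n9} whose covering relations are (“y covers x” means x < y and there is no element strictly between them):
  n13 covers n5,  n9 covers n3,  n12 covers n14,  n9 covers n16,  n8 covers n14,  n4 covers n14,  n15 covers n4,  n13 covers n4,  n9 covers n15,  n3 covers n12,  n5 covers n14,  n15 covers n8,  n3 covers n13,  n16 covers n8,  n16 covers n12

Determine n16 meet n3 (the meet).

Common lower bounds of {n16, n3}: n12, n14.
The greatest among these is n12.

n12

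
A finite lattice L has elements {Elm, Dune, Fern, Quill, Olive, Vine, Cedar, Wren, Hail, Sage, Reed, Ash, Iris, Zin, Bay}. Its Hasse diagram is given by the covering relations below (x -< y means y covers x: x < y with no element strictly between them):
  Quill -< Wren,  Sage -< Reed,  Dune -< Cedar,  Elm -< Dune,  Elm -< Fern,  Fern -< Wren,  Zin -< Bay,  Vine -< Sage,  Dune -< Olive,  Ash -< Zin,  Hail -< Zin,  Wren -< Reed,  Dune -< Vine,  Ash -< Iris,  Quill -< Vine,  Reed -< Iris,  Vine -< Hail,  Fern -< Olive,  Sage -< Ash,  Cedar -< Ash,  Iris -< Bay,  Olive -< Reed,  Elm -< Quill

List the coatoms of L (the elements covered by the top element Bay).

The coatoms are exactly the elements covered by Bay: Iris, Zin.

Iris, Zin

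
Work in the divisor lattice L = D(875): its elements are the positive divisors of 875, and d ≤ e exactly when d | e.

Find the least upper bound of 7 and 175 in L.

175

Common upper bounds of {7, 175}: 175, 875.
The least among these is 175.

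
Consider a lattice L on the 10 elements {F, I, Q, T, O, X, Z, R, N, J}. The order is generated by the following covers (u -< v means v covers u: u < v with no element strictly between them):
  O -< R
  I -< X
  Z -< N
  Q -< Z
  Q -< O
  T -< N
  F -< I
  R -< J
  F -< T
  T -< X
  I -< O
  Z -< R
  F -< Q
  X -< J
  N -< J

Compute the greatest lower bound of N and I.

Common lower bounds of {N, I}: F.
The greatest among these is F.

F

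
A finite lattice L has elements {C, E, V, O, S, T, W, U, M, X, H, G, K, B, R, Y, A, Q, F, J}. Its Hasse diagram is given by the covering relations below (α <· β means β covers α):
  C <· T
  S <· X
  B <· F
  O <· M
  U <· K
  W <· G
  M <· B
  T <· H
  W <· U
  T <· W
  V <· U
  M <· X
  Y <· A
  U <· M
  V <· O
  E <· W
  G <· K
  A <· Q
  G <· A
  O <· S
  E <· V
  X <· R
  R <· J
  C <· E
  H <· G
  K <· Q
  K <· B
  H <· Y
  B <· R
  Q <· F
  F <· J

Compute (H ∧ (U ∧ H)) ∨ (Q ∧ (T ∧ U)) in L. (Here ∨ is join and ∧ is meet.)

U ∧ H = T
H ∧ T = T
T ∧ U = T
Q ∧ T = T
T ∨ T = T

T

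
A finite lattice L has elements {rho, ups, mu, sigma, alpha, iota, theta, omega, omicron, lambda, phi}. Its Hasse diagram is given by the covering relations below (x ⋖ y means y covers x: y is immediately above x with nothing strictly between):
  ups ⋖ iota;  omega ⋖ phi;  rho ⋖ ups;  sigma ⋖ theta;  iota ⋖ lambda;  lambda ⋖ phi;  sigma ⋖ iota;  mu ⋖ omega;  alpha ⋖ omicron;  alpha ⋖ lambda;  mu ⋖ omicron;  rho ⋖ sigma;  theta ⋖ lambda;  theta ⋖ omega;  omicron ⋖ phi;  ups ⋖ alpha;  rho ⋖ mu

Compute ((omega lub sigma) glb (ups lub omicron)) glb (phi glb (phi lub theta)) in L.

omega ∨ sigma = omega
ups ∨ omicron = omicron
omega ∧ omicron = mu
phi ∨ theta = phi
phi ∧ phi = phi
mu ∧ phi = mu

mu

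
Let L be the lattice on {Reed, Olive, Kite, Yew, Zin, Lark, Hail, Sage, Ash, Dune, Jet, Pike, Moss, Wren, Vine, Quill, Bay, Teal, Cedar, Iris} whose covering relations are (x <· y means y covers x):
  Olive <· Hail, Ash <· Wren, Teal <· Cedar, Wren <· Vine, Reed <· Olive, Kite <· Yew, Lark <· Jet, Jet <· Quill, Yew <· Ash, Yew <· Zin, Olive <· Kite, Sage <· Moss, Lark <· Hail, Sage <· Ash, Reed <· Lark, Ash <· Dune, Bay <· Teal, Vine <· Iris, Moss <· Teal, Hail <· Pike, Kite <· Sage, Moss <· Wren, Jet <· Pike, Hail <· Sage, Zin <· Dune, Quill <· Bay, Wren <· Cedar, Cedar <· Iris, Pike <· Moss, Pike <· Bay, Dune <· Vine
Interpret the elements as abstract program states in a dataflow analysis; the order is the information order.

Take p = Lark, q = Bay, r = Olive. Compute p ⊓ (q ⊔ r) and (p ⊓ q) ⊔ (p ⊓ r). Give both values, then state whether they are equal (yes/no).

q ⊔ r = Bay, so p ⊓ (q ⊔ r) = Lark ⊓ Bay = Lark.
p ⊓ q = Lark and p ⊓ r = Reed, so (p ⊓ q) ⊔ (p ⊓ r) = Lark ⊔ Reed = Lark.
Equal: yes.

Lark; Lark; yes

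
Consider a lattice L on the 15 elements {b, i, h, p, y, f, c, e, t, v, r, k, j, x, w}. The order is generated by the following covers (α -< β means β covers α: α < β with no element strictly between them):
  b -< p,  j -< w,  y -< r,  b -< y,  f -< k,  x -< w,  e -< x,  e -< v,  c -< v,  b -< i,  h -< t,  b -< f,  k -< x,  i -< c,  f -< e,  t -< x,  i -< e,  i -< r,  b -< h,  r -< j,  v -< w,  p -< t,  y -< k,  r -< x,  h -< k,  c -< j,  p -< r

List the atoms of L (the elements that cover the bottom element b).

The atoms are exactly the elements that cover b: f, h, i, p, y.

f, h, i, p, y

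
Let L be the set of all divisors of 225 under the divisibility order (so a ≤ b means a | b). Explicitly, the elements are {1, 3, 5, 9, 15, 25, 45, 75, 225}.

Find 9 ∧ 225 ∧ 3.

3

In the divisibility order, the meet is the greatest common divisor: gcd(9, 225, 3) = 3.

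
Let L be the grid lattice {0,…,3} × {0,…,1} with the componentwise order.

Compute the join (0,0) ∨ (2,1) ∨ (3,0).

In a product of chains, the join is componentwise max, giving (3,1).

(3,1)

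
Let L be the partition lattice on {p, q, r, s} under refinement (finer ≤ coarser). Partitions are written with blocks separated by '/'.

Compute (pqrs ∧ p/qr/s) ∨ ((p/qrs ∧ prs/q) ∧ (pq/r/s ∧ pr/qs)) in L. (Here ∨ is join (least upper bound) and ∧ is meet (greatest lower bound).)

p/qr/s

pqrs ∧ p/qr/s = p/qr/s
p/qrs ∧ prs/q = p/q/rs
pq/r/s ∧ pr/qs = p/q/r/s
p/q/rs ∧ p/q/r/s = p/q/r/s
p/qr/s ∨ p/q/r/s = p/qr/s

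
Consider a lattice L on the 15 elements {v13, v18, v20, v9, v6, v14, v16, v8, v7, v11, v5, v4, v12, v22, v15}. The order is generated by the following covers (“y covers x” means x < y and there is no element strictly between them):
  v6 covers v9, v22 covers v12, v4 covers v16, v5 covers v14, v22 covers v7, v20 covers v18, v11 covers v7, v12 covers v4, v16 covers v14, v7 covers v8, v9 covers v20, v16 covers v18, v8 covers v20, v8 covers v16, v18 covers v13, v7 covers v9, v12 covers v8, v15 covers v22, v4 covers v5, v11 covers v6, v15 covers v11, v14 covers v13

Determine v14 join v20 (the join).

v8

Common upper bounds of {v14, v20}: v11, v12, v15, v22, v7, v8.
The least among these is v8.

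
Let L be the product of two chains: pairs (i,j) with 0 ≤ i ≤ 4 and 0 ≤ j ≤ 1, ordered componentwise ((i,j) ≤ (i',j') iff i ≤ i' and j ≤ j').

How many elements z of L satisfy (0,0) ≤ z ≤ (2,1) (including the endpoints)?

6

The interval [(0,0), (2,1)] = {(0,0), (0,1), (1,0), (1,1), (2,0), (2,1)}, which has 6 elements.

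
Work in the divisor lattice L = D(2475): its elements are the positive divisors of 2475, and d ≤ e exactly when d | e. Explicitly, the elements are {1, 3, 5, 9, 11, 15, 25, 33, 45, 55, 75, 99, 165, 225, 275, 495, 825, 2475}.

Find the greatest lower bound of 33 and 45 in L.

Common lower bounds of {33, 45}: 1, 3.
The greatest among these is 3.

3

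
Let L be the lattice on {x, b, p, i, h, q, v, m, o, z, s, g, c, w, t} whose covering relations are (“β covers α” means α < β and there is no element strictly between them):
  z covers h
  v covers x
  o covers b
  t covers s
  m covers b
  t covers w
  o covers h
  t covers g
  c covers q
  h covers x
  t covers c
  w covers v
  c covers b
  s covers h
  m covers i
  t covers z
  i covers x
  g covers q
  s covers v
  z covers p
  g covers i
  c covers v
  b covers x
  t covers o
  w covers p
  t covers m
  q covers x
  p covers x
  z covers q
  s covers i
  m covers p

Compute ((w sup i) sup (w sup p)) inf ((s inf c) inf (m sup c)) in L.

v

w ∨ i = t
w ∨ p = w
t ∨ w = t
s ∧ c = v
m ∨ c = t
v ∧ t = v
t ∧ v = v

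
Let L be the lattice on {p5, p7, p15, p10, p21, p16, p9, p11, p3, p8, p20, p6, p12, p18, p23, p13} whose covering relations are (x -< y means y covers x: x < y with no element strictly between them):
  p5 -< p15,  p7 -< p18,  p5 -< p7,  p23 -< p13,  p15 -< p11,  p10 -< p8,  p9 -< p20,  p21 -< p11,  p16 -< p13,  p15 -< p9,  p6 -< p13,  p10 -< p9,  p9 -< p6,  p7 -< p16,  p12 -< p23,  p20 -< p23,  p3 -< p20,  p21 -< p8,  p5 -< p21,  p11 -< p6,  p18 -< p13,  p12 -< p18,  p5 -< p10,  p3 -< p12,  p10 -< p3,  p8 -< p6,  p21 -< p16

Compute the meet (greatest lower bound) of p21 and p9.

Common lower bounds of {p21, p9}: p5.
The greatest among these is p5.

p5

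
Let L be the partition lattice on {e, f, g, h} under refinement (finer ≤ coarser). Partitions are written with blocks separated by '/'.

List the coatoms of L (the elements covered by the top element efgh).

The coatoms are exactly the elements covered by efgh: e/fgh, ef/gh, efg/h, efh/g, eg/fh, egh/f, eh/fg.

e/fgh, ef/gh, efg/h, efh/g, eg/fh, egh/f, eh/fg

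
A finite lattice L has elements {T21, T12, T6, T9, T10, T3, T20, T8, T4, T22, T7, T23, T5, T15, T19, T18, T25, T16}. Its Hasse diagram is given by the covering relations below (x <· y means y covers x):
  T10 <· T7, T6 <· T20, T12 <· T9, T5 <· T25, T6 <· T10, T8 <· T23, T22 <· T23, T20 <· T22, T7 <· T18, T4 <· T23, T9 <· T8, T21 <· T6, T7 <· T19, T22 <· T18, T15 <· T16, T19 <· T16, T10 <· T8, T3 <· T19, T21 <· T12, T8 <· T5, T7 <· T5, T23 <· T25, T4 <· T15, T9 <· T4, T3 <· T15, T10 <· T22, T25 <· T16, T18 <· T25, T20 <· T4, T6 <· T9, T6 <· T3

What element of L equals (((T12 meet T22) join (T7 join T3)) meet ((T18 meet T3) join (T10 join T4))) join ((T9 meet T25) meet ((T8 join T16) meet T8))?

T12 ∧ T22 = T21
T7 ∨ T3 = T19
T21 ∨ T19 = T19
T18 ∧ T3 = T6
T10 ∨ T4 = T23
T6 ∨ T23 = T23
T19 ∧ T23 = T10
T9 ∧ T25 = T9
T8 ∨ T16 = T16
T16 ∧ T8 = T8
T9 ∧ T8 = T9
T10 ∨ T9 = T8

T8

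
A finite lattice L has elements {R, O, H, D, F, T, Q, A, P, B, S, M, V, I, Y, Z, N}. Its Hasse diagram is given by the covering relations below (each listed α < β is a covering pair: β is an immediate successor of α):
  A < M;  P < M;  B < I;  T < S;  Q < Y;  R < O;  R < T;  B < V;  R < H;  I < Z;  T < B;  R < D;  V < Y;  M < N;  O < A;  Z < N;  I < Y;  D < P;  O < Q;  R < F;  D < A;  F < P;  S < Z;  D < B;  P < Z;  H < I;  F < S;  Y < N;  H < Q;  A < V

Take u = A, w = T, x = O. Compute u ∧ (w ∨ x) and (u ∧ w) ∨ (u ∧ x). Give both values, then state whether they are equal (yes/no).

A; O; no

w ∨ x = V, so u ∧ (w ∨ x) = A ∧ V = A.
u ∧ w = R and u ∧ x = O, so (u ∧ w) ∨ (u ∧ x) = R ∨ O = O.
Equal: no.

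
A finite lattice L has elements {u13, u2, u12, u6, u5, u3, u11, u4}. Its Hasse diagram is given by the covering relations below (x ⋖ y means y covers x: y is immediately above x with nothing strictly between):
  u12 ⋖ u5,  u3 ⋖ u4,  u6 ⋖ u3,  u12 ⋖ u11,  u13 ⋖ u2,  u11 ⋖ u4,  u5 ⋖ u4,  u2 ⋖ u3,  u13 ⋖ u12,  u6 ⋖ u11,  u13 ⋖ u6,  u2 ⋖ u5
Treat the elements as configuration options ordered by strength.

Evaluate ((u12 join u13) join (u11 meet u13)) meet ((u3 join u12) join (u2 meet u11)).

u12

u12 ∨ u13 = u12
u11 ∧ u13 = u13
u12 ∨ u13 = u12
u3 ∨ u12 = u4
u2 ∧ u11 = u13
u4 ∨ u13 = u4
u12 ∧ u4 = u12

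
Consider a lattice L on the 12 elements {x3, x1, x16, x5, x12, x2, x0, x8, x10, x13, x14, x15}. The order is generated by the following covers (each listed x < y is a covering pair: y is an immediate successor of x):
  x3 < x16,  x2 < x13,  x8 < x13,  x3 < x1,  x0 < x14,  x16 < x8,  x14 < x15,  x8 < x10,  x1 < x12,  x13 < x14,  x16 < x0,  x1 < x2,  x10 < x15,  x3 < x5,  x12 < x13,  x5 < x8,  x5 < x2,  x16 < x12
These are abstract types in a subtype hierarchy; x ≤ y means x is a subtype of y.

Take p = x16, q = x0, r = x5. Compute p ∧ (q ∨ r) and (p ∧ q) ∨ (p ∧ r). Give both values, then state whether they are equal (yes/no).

x16; x16; yes

q ∨ r = x14, so p ∧ (q ∨ r) = x16 ∧ x14 = x16.
p ∧ q = x16 and p ∧ r = x3, so (p ∧ q) ∨ (p ∧ r) = x16 ∨ x3 = x16.
Equal: yes.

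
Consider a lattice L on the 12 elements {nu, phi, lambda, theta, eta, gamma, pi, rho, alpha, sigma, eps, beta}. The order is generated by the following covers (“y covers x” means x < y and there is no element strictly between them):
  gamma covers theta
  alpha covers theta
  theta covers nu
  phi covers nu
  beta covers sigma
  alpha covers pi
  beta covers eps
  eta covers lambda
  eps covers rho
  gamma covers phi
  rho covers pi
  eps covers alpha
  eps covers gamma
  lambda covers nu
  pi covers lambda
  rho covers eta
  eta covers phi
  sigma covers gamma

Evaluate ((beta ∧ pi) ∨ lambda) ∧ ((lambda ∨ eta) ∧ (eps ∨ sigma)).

lambda

beta ∧ pi = pi
pi ∨ lambda = pi
lambda ∨ eta = eta
eps ∨ sigma = beta
eta ∧ beta = eta
pi ∧ eta = lambda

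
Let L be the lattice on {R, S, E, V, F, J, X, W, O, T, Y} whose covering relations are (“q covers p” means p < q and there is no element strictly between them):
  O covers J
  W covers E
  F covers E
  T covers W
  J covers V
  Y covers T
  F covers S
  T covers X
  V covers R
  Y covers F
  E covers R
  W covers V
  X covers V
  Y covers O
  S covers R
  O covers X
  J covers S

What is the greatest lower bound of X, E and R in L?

R

Common lower bounds of {X, E, R}: R.
The greatest among these is R.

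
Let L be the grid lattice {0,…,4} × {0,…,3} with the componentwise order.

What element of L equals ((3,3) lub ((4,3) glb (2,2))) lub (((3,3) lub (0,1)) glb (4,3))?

(4,3) ∧ (2,2) = (2,2)
(3,3) ∨ (2,2) = (3,3)
(3,3) ∨ (0,1) = (3,3)
(3,3) ∧ (4,3) = (3,3)
(3,3) ∨ (3,3) = (3,3)

(3,3)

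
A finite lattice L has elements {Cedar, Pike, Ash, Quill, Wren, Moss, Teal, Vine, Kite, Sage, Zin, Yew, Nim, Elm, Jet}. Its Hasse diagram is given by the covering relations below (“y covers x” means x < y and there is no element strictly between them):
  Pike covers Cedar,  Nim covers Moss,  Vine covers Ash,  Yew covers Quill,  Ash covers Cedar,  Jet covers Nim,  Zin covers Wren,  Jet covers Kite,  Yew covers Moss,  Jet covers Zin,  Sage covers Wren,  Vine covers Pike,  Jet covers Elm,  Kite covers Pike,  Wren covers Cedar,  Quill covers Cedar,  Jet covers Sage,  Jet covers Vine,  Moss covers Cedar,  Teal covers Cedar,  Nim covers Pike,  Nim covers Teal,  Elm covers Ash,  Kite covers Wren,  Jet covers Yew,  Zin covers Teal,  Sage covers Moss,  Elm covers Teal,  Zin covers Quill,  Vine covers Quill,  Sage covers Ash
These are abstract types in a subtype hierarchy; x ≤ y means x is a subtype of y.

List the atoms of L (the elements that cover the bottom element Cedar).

The atoms are exactly the elements that cover Cedar: Ash, Moss, Pike, Quill, Teal, Wren.

Ash, Moss, Pike, Quill, Teal, Wren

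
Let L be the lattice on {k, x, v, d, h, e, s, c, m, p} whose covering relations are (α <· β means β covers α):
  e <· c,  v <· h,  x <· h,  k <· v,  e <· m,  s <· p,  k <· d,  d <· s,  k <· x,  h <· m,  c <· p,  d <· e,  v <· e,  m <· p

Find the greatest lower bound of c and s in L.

d

Common lower bounds of {c, s}: d, k.
The greatest among these is d.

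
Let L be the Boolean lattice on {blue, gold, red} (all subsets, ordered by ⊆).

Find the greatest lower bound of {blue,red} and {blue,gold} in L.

Common lower bounds of {{blue,red}, {blue,gold}}: {blue}, {}.
The greatest among these is {blue}.

{blue}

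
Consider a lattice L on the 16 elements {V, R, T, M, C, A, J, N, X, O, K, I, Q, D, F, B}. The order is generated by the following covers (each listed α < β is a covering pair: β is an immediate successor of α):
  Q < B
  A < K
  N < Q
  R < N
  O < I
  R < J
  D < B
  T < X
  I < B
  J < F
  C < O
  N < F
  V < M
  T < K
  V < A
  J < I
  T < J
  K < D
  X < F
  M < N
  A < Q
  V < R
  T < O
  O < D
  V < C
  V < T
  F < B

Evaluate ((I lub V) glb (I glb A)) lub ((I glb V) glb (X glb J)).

V

I ∨ V = I
I ∧ A = V
I ∧ V = V
I ∧ V = V
X ∧ J = T
V ∧ T = V
V ∨ V = V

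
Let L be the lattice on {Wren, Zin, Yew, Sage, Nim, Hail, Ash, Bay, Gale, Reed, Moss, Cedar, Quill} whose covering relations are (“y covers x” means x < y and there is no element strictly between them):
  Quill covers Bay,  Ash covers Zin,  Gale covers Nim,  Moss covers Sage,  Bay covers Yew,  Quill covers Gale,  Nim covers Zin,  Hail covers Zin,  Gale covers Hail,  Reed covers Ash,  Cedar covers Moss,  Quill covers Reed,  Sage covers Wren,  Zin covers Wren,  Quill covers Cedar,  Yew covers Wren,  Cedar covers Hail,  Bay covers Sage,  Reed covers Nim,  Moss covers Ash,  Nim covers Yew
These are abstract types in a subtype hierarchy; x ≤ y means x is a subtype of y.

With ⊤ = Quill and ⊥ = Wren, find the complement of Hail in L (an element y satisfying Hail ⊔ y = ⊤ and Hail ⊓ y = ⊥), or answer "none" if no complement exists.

Need y with Hail ∨ y = Quill and Hail ∧ y = Wren.
Checking each element gives: Bay.

Bay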